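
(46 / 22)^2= 529 / 121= 4.37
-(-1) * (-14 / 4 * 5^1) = -35 / 2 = -17.50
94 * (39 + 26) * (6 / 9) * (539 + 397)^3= 3340238653440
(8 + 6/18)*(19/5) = 95/3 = 31.67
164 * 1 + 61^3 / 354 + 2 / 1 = 807.19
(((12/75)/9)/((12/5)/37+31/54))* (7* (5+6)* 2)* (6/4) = 205128/31915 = 6.43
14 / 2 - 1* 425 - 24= -442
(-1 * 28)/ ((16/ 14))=-49/ 2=-24.50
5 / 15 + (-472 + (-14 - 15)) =-1502 / 3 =-500.67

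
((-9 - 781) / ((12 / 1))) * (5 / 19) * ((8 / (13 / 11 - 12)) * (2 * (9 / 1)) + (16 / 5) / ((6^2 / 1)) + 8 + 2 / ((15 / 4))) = 4958830 / 61047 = 81.23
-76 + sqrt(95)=-66.25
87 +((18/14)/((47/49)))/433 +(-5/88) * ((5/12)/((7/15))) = 4360214525/50144864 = 86.95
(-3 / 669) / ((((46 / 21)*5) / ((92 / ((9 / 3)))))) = -14 / 1115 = -0.01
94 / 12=47 / 6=7.83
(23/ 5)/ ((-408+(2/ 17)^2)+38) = -6647/ 534630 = -0.01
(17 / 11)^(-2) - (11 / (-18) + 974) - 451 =-7407493 / 5202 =-1423.97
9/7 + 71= 506/7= 72.29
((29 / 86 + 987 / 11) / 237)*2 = 85201 / 112101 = 0.76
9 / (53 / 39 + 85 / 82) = 28782 / 7661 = 3.76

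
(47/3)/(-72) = -47/216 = -0.22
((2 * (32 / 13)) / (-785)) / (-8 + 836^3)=-8 / 745318409355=-0.00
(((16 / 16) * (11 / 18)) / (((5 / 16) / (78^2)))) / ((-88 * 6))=-338 / 15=-22.53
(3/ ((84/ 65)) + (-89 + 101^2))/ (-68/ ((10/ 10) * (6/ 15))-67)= -42.68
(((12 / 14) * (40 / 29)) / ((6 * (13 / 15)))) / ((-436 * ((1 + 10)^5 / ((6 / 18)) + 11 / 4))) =-600 / 555920938573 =-0.00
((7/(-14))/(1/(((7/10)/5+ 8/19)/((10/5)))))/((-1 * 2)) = 0.07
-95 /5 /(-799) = 19 /799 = 0.02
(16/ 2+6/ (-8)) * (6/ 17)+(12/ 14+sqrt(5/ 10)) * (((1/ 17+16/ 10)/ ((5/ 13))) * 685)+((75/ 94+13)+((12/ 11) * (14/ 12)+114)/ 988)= 251121 * sqrt(2)/ 170+11391709702/ 4469465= 4637.84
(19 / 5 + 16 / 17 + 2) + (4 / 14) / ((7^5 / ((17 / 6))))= 202240076 / 30000495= 6.74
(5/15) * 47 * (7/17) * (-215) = -1386.96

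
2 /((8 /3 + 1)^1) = 6 /11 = 0.55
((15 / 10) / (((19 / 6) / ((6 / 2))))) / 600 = 0.00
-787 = -787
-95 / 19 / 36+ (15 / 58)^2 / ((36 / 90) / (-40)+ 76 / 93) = -12734435 / 227281932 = -0.06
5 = 5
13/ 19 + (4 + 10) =279/ 19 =14.68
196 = 196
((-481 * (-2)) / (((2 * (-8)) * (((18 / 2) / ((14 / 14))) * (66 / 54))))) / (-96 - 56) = 481 / 13376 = 0.04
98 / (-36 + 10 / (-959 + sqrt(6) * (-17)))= -809864209 / 297587473 -4165 * sqrt(6) / 297587473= -2.72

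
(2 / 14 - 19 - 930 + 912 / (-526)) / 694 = -875019 / 638827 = -1.37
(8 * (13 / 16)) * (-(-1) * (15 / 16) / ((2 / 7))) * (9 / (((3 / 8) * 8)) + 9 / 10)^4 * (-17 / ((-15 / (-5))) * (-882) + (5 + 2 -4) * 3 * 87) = 3651102660933 / 128000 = 28524239.54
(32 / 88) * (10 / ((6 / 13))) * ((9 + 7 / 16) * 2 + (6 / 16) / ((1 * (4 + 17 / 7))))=14768 / 99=149.17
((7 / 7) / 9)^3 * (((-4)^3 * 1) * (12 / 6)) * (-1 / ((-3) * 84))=-32 / 45927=-0.00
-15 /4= -3.75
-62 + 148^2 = 21842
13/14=0.93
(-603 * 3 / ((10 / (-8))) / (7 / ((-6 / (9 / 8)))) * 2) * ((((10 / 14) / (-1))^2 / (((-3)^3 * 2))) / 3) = 21440 / 3087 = 6.95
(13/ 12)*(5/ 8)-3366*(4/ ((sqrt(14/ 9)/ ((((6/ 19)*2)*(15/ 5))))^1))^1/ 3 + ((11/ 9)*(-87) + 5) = -242352*sqrt(14)/ 133-3221/ 32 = -6918.69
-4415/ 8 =-551.88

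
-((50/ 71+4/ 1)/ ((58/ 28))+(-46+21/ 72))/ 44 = 2146499/ 2174304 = 0.99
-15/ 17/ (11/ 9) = -0.72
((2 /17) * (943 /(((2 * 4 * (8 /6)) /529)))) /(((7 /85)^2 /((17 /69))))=156703025 /784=199876.31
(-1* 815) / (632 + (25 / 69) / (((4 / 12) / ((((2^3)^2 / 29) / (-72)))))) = -1.29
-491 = -491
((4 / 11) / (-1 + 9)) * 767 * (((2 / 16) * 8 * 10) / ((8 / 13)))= 566.53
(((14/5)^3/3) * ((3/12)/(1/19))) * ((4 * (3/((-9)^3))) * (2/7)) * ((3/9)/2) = -7448/273375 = -0.03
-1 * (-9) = 9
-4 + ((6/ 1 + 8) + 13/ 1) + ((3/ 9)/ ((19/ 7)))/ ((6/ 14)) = 3982/ 171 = 23.29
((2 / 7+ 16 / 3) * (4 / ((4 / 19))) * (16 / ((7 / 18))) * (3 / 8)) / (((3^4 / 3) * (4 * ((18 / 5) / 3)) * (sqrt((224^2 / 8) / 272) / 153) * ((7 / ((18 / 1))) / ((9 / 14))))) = 7718085 * sqrt(34) / 67228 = 669.42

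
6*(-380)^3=-329232000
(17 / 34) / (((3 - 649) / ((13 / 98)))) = -13 / 126616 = -0.00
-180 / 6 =-30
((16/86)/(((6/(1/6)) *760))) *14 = 7/73530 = 0.00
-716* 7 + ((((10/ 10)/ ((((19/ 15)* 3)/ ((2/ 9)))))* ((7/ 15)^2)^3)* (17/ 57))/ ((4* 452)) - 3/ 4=-100622010870306217/ 20073215475000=-5012.75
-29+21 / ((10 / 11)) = -59 / 10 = -5.90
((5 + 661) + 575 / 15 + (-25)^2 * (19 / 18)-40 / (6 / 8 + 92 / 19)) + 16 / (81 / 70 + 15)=783246197 / 576810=1357.89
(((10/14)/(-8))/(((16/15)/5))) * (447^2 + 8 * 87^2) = -97635375/896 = -108968.05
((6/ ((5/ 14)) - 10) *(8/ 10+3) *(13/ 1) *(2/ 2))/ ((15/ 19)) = 159562/ 375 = 425.50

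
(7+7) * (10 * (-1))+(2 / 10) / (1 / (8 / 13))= -9092 / 65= -139.88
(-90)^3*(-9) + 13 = 6561013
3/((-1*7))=-3/7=-0.43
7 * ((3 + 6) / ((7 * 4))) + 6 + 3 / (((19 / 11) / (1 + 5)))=1419 / 76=18.67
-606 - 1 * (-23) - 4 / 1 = -587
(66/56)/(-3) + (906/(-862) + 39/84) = -5911/6034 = -0.98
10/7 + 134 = 948/7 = 135.43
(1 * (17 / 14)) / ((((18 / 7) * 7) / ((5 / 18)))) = 85 / 4536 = 0.02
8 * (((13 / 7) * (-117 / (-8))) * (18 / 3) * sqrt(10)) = 9126 * sqrt(10) / 7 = 4122.71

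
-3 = -3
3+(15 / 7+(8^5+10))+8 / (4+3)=229490 / 7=32784.29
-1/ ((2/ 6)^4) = -81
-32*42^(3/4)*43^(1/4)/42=-16*42^(3/4)*43^(1/4)/21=-32.19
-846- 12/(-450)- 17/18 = -381113/450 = -846.92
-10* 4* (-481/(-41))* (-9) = 173160/41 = 4223.41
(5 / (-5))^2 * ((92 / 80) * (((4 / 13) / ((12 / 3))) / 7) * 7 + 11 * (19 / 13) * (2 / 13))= 2.56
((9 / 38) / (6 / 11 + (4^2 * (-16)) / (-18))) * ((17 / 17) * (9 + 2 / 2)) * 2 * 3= 13365 / 13889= 0.96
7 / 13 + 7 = 98 / 13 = 7.54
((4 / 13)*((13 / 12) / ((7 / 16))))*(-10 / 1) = -160 / 21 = -7.62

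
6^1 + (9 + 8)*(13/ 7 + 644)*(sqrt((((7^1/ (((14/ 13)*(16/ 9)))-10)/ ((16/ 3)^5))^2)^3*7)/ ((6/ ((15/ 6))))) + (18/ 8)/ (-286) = 2196549893804947065*sqrt(7)/ 151115727451828646838272 + 6855/ 1144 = 5.99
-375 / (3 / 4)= -500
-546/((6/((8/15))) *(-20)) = 182/75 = 2.43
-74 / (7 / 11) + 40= -534 / 7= -76.29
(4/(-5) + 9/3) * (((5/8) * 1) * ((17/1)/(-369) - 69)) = -140129/1476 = -94.94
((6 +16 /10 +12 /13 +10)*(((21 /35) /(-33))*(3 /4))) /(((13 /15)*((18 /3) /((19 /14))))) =-2451 /37180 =-0.07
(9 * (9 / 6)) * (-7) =-189 / 2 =-94.50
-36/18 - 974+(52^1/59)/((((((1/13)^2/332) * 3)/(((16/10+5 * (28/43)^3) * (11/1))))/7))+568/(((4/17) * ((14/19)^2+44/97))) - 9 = 1548723215067570307/409235250120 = 3784432.58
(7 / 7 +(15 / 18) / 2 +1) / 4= 29 / 48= 0.60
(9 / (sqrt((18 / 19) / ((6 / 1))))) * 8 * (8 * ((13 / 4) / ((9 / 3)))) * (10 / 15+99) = 62192 * sqrt(57) / 3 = 156513.10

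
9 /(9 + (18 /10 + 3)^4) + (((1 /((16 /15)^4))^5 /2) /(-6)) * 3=-9443740406359030243166200625 /181285680206131332522239328256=-0.05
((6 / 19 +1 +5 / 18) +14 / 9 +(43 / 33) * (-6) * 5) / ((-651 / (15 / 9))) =225355 / 2449062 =0.09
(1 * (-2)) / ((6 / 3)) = -1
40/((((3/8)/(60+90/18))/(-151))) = -3140800/3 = -1046933.33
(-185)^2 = 34225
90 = 90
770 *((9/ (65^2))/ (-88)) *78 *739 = -139671/ 130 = -1074.39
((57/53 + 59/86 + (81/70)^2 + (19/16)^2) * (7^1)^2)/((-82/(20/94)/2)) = -3223739191/2810645120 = -1.15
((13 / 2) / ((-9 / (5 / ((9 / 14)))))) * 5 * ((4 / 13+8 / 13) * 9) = -700 / 3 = -233.33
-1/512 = -0.00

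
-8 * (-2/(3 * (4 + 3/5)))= 1.16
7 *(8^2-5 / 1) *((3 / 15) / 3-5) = -2037.47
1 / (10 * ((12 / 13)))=13 / 120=0.11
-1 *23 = -23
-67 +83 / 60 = -3937 / 60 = -65.62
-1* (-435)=435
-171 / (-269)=171 / 269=0.64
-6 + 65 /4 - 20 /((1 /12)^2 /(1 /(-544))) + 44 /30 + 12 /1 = 29591 /1020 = 29.01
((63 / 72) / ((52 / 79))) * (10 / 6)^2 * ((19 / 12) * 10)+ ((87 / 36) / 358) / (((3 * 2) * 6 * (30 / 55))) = 352643261 / 6031584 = 58.47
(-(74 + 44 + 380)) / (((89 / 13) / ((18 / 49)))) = -116532 / 4361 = -26.72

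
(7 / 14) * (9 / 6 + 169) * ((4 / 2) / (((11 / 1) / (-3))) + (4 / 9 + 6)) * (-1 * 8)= -36208 / 9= -4023.11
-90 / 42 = -15 / 7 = -2.14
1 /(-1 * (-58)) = 1 /58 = 0.02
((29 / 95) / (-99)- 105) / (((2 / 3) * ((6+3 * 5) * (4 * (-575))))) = 493777 / 151420500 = 0.00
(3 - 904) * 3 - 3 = -2706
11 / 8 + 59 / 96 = 191 / 96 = 1.99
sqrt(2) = 1.41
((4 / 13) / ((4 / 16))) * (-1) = -16 / 13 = -1.23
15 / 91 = 0.16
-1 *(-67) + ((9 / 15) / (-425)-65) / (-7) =1134753 / 14875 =76.29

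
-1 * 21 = -21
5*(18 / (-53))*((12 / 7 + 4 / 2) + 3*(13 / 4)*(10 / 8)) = -27.00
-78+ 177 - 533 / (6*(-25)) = 15383 / 150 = 102.55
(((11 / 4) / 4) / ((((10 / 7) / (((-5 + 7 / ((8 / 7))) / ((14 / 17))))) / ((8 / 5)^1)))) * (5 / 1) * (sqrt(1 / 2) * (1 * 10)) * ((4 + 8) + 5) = 28611 * sqrt(2) / 64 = 632.22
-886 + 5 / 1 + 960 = 79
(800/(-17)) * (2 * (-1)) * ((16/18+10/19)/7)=387200/20349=19.03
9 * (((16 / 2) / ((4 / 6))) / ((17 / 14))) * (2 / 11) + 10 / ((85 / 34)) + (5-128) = -19229 / 187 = -102.83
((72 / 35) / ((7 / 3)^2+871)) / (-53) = -81 / 1829030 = -0.00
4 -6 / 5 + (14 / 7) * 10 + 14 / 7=124 / 5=24.80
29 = 29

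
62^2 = 3844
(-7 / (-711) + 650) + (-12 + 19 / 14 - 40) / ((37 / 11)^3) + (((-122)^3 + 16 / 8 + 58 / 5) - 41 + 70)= -4576009748479349 / 2520999810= -1815156.72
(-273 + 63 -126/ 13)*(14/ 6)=-6664/ 13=-512.62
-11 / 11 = -1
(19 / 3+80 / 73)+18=5569 / 219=25.43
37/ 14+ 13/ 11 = 589/ 154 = 3.82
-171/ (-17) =171/ 17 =10.06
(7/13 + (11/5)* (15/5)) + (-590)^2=22626964/65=348107.14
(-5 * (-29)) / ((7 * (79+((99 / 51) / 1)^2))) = 8381 / 33488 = 0.25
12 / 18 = 2 / 3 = 0.67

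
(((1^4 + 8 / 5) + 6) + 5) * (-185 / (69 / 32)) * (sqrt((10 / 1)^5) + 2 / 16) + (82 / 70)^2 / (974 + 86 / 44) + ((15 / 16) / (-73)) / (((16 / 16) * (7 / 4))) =-369133.25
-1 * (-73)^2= -5329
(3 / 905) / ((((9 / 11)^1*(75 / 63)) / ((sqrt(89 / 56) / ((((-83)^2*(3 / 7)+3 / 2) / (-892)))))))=-34342*sqrt(1246) / 935656875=-0.00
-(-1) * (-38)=-38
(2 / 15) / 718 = 1 / 5385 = 0.00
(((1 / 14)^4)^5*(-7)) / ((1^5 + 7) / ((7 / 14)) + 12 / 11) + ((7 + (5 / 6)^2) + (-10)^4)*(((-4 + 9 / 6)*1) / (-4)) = 6254.81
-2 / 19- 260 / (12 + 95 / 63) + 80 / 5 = -3.35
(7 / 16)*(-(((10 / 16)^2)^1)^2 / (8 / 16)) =-4375 / 32768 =-0.13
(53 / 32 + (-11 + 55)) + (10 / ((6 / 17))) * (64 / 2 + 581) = 1671743 / 96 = 17413.99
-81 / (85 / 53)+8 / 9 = -37957 / 765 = -49.62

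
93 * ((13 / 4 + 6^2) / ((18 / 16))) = 9734 / 3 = 3244.67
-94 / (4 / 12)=-282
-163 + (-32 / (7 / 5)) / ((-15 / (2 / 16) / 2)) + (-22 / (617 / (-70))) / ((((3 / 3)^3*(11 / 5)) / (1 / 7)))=-2104955 / 12957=-162.46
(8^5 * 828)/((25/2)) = 54263808/25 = 2170552.32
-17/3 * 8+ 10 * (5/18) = -383/9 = -42.56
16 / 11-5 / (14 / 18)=-383 / 77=-4.97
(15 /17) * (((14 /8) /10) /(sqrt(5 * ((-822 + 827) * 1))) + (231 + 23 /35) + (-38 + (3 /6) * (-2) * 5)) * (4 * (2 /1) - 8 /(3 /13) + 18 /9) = -9774253 /2380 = -4106.83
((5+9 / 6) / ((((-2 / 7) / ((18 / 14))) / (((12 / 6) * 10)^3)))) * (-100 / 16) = 1462500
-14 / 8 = -7 / 4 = -1.75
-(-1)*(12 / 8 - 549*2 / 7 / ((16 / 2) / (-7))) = 138.75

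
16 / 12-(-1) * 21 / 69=1.64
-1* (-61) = 61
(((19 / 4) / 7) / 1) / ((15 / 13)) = 247 / 420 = 0.59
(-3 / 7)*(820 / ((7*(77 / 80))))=-196800 / 3773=-52.16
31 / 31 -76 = -75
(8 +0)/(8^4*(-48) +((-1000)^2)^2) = 0.00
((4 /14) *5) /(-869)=-10 /6083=-0.00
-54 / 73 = -0.74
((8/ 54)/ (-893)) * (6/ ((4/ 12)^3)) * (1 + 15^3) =-81024/ 893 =-90.73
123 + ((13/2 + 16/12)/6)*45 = 727/4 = 181.75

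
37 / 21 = 1.76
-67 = -67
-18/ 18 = -1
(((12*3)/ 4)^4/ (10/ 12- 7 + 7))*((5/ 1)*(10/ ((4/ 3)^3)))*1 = 2657205/ 16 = 166075.31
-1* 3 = -3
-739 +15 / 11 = -8114 / 11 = -737.64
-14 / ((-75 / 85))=238 / 15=15.87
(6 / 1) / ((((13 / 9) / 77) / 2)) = 8316 / 13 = 639.69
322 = 322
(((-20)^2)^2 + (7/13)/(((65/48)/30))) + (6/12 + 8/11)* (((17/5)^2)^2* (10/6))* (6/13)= 37212087871/232375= 160138.09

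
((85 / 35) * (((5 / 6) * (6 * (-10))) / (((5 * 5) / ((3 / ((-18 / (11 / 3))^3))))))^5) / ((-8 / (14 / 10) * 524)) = -71013218880066067 / 260940460054357225133015040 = -0.00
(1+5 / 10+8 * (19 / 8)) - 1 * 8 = 25 / 2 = 12.50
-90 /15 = -6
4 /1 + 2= 6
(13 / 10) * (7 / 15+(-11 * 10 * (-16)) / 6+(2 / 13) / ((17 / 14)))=324789 / 850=382.10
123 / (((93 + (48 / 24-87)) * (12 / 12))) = 123 / 8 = 15.38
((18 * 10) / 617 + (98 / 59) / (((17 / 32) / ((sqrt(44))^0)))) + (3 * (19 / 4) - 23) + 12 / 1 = 16506871 / 2475404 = 6.67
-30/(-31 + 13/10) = 100/99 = 1.01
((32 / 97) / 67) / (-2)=-16 / 6499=-0.00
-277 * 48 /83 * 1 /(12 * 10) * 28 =-15512 /415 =-37.38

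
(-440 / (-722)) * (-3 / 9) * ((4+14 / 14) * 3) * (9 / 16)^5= -16238475 / 94633984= -0.17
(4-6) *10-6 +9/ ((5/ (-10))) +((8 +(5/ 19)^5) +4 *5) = -39614459/ 2476099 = -16.00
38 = 38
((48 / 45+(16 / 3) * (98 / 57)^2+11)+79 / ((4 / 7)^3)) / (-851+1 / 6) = -1407381191 / 2653783200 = -0.53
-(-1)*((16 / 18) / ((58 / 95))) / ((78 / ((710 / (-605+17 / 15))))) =-337250 / 15366897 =-0.02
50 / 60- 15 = -85 / 6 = -14.17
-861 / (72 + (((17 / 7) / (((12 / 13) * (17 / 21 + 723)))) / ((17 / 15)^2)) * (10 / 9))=-17798592 / 1488449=-11.96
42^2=1764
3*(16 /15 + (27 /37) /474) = 93671 /29230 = 3.20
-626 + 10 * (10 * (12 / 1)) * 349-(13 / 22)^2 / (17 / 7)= 3440734489 / 8228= 418173.86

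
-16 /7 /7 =-16 /49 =-0.33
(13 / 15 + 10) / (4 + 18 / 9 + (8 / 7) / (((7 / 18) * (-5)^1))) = 7987 / 3978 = 2.01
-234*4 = -936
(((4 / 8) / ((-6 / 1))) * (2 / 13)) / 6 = -1 / 468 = -0.00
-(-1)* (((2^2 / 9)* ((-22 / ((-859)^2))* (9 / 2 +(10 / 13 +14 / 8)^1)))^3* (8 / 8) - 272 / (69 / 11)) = -641736738448186869166645912 / 14799410077848954630032259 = -43.36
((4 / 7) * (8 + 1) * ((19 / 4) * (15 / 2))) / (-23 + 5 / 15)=-7695 / 952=-8.08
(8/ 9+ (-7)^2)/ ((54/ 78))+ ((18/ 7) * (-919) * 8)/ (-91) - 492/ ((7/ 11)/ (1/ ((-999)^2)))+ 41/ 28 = 238417884701/ 847635516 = 281.27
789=789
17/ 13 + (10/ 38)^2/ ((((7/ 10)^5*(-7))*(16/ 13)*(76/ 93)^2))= 1970976576619/ 1594542074216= 1.24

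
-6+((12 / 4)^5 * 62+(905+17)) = 15982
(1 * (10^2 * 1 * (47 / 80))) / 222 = 235 / 888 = 0.26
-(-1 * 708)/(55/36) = 25488/55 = 463.42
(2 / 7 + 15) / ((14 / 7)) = 107 / 14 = 7.64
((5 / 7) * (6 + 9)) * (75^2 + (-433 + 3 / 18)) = 778825 / 14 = 55630.36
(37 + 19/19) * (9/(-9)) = -38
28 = 28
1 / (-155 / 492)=-492 / 155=-3.17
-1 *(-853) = 853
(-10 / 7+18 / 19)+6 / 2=335 / 133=2.52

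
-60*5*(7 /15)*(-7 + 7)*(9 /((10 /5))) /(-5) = 0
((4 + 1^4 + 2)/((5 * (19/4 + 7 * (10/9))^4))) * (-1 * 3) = -35271936/206859834005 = -0.00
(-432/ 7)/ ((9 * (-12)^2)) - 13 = -274/ 21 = -13.05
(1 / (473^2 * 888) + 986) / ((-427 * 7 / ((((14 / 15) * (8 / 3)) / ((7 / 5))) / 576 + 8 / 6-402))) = 3632779179738785 / 27485784206496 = 132.17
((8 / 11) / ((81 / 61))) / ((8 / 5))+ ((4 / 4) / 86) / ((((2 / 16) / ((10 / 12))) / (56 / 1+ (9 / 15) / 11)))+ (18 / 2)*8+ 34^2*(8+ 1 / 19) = 621106201 / 66177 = 9385.53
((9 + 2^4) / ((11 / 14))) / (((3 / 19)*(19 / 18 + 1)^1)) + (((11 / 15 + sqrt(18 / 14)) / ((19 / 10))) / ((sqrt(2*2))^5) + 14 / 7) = 15*sqrt(7) / 2128 + 37135645 / 371184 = 100.07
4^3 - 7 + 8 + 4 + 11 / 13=908 / 13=69.85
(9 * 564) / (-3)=-1692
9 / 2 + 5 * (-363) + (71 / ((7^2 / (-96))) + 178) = -173617 / 98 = -1771.60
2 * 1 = 2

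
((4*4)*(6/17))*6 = 576/17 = 33.88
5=5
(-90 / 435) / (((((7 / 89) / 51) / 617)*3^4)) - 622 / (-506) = -471793429 / 462231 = -1020.69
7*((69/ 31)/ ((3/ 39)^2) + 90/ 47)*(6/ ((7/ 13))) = 42966846/ 1457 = 29489.94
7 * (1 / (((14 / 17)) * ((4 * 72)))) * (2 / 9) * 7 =119 / 2592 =0.05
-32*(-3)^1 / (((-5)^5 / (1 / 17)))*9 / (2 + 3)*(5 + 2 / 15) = -22176 / 1328125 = -0.02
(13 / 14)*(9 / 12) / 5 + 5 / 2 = 2.64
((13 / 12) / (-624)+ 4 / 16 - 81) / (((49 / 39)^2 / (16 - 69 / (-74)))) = -1407064763 / 1624448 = -866.18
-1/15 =-0.07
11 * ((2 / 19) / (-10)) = -11 / 95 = -0.12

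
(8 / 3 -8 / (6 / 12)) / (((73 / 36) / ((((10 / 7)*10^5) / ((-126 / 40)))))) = 3200000000 / 10731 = 298201.47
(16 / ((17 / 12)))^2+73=57961 / 289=200.56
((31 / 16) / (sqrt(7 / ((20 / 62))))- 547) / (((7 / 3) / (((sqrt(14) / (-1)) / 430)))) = 3*sqrt(14)*(61264- sqrt(2170)) / 337120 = 2.04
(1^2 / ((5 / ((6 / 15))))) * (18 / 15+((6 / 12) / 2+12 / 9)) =167 / 750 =0.22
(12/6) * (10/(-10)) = -2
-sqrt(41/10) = -sqrt(410)/10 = -2.02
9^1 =9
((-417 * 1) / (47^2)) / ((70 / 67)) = -27939 / 154630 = -0.18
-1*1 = -1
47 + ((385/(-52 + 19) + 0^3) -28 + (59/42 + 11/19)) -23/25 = 167521/19950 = 8.40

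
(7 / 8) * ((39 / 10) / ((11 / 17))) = 4641 / 880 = 5.27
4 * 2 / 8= 1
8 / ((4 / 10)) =20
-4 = -4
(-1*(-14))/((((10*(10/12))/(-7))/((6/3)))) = -588/25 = -23.52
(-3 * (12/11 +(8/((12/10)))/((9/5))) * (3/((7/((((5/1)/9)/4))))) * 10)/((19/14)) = -35600/5643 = -6.31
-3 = -3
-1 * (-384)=384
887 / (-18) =-887 / 18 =-49.28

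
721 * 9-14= 6475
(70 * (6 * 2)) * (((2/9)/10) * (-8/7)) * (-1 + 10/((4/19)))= -992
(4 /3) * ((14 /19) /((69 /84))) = 1.20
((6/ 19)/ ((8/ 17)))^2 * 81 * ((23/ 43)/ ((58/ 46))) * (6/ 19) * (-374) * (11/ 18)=-76417720731/ 68425384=-1116.80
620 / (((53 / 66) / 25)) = 1023000 / 53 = 19301.89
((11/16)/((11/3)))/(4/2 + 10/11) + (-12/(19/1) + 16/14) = 39205/68096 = 0.58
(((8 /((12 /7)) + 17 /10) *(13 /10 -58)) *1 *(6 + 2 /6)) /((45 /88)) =-558866 /125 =-4470.93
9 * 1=9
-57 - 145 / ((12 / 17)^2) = -50113 / 144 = -348.01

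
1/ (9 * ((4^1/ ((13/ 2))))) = 13/ 72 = 0.18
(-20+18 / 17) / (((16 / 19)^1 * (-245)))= 437 / 4760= 0.09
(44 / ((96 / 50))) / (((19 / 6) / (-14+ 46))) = 4400 / 19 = 231.58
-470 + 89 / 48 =-22471 / 48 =-468.15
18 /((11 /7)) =126 /11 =11.45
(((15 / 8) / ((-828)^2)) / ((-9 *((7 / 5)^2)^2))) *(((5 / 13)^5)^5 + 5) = -7875457605944666641524699015625 / 19912227583751170938567100729178390592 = -0.00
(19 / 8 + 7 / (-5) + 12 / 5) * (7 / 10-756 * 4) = -816291 / 80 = -10203.64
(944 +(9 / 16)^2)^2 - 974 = 58376812961 / 65536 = 890759.48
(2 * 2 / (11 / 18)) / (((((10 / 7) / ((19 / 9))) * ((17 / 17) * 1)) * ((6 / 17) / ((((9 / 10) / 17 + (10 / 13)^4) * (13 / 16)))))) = 260287517 / 29000400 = 8.98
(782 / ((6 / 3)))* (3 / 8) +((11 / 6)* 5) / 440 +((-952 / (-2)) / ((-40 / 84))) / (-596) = 5304031 / 35760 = 148.32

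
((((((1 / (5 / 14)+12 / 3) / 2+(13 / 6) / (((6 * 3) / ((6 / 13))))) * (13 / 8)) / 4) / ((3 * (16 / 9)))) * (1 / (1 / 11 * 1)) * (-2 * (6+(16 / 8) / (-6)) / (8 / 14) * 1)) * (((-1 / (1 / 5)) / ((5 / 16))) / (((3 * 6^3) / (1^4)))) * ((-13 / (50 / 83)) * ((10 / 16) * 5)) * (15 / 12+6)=-165600952517 / 238878720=-693.24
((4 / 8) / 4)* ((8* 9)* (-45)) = -405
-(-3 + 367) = -364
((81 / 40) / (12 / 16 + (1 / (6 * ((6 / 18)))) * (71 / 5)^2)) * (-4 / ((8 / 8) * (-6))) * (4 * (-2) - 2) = -1350 / 10157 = -0.13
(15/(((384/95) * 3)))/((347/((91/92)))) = 43225/12258816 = 0.00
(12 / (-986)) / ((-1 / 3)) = 18 / 493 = 0.04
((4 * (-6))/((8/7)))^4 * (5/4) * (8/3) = 648270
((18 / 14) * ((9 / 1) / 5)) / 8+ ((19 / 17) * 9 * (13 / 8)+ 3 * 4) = 68151 / 2380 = 28.63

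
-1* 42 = -42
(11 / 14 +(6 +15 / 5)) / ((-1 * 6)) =-137 / 84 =-1.63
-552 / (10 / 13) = -3588 / 5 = -717.60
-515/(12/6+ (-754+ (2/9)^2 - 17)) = 8343/12457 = 0.67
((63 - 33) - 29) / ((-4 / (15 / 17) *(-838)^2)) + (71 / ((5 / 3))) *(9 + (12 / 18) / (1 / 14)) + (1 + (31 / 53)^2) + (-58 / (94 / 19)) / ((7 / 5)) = 34156057398284977 / 44131083175312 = 773.97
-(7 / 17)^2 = -49 / 289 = -0.17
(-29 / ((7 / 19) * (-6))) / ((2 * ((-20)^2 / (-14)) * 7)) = -0.03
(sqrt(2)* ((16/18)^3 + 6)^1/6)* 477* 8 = 1035832* sqrt(2)/243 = 6028.34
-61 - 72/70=-2171/35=-62.03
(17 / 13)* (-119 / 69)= -2023 / 897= -2.26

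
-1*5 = -5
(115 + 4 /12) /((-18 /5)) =-865 /27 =-32.04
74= 74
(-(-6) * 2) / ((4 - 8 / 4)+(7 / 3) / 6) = 216 / 43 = 5.02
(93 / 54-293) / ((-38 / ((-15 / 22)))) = -26215 / 5016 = -5.23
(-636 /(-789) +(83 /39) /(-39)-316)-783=-439324654 /400023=-1098.25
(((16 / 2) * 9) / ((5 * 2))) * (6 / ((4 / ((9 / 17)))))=486 / 85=5.72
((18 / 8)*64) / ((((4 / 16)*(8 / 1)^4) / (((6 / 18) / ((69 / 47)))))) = 47 / 1472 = 0.03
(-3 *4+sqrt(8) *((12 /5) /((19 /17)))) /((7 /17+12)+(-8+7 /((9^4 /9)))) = -74358 /27397+2528172 *sqrt(2) /2602715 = -1.34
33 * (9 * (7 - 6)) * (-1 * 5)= -1485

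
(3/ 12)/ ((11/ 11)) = 1/ 4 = 0.25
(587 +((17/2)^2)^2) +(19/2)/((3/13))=280715/48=5848.23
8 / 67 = 0.12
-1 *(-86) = 86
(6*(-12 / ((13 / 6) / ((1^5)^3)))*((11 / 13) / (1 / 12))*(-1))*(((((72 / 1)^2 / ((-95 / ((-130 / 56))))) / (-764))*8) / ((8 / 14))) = -36951552 / 47177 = -783.25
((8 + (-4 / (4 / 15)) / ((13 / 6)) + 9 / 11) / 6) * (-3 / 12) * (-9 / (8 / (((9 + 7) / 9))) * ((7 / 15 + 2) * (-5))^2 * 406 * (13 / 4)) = 75312797 / 2376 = 31697.31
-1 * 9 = -9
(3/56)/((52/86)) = 0.09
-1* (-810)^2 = -656100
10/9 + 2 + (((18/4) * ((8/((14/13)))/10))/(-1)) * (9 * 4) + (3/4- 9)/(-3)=-144247/1260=-114.48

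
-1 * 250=-250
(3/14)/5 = 3/70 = 0.04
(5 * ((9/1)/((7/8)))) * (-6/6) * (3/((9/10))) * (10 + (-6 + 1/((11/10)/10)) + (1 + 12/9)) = -203600/77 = -2644.16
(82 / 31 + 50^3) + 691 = 3896503 / 31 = 125693.65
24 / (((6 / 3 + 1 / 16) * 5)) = 128 / 55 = 2.33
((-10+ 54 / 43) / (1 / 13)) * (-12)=58656 / 43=1364.09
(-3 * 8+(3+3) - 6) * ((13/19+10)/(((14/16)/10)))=-55680/19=-2930.53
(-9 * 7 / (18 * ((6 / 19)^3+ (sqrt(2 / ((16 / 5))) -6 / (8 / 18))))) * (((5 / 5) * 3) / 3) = 329321167 * sqrt(10) / 68038024837+ 17741859786 / 68038024837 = 0.28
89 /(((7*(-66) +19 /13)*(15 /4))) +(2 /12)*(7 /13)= 29739 /778310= 0.04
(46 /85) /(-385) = -46 /32725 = -0.00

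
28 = 28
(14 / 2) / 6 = 7 / 6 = 1.17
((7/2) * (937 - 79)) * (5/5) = 3003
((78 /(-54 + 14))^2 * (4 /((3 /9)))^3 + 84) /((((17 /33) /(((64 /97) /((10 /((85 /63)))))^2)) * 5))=20.47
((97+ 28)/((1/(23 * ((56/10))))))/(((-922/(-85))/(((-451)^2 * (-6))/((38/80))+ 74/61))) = -2037552283364500/534299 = -3813505702.55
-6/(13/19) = -114/13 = -8.77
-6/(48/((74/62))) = -37/248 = -0.15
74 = 74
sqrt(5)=2.24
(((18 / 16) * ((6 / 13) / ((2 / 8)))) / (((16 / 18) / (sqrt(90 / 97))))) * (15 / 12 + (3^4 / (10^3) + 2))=2428299 * sqrt(970) / 10088000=7.50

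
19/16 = 1.19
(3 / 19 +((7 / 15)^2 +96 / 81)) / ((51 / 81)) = 2.48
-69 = -69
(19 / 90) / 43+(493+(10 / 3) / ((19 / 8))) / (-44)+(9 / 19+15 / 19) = -16125443 / 1617660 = -9.97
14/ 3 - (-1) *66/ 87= 472/ 87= 5.43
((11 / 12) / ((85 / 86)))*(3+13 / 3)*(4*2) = 41624 / 765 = 54.41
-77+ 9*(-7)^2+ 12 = 376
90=90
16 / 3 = 5.33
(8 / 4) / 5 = 2 / 5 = 0.40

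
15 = 15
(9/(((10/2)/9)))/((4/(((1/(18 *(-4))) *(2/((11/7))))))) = -63/880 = -0.07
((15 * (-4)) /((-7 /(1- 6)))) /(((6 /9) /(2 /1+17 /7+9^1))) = -42300 /49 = -863.27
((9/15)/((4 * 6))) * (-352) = -44/5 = -8.80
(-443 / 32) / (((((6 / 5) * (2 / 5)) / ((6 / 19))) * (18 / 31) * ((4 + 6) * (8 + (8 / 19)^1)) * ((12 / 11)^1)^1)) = -151063 / 884736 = -0.17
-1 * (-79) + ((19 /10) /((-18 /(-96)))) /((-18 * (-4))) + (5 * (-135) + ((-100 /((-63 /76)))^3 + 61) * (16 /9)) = 35112595552451 /11252115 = 3120532.94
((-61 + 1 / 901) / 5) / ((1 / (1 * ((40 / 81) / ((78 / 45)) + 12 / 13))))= -29312 / 1989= -14.74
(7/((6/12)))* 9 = 126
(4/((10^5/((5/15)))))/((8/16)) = 0.00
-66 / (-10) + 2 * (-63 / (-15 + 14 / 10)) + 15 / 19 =53793 / 3230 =16.65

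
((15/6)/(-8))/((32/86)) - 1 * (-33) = 8233/256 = 32.16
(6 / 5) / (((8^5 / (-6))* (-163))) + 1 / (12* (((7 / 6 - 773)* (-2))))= 1710799 / 30918778880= 0.00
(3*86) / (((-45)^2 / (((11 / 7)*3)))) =946 / 1575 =0.60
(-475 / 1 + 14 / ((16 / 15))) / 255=-1.81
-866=-866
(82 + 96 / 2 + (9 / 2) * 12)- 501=-317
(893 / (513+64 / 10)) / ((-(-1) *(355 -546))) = -4465 / 496027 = -0.01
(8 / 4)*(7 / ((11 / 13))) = 182 / 11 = 16.55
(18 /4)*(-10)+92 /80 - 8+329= 5543 /20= 277.15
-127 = -127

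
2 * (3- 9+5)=-2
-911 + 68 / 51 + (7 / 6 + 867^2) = 1501561 / 2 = 750780.50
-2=-2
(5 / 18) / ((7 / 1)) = 5 / 126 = 0.04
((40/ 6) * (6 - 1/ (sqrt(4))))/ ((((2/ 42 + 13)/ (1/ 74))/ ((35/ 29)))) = 0.05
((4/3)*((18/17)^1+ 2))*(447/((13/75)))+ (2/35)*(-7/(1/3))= 893898/85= 10516.45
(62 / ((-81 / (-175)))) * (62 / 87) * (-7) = -4708900 / 7047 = -668.21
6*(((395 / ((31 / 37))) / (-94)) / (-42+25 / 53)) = 2323785 / 3206857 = 0.72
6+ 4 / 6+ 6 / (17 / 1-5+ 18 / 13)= 619 / 87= 7.11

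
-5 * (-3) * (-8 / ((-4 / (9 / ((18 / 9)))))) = 135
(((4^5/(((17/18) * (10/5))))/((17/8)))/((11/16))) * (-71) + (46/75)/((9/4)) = -56534045464/2145825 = -26346.07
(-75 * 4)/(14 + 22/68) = -10200/487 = -20.94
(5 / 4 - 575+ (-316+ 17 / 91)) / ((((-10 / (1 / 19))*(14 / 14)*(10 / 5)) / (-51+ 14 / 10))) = -10037831 / 86450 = -116.11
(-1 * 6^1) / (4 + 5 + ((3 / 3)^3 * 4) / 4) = -3 / 5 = -0.60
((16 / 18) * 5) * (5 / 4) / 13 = 50 / 117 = 0.43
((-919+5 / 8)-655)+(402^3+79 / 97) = 50411470701 / 776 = 64963235.44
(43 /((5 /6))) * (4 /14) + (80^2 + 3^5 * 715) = 180159.74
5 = 5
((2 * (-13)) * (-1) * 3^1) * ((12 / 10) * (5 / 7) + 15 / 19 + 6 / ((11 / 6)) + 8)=1474278 / 1463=1007.71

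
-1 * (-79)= 79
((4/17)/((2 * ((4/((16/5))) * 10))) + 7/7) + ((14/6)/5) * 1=1.48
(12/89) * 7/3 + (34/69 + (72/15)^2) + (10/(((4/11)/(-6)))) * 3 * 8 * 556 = -338021542834/153525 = -2201736.15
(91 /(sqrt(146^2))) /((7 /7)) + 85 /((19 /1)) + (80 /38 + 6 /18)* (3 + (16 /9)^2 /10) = 44433727 /3370410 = 13.18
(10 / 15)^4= 16 / 81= 0.20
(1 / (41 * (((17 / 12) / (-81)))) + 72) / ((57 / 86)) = 1410744 / 13243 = 106.53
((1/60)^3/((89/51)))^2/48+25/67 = 49274956800019363/132056884224000000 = 0.37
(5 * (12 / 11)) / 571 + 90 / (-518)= -267105 / 1626779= -0.16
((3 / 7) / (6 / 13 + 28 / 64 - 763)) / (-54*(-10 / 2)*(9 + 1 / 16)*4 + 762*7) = -416 / 11186069139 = -0.00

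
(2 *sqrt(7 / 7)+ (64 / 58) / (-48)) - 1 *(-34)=35.98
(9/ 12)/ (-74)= -0.01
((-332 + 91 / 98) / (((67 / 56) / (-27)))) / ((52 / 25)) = 3128625 / 871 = 3591.99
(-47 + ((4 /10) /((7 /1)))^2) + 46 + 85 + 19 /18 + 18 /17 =32281199 /374850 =86.12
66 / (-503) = -66 / 503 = -0.13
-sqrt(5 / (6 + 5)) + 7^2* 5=245- sqrt(55) / 11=244.33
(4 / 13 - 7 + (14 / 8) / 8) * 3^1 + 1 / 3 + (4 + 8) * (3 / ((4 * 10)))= -113489 / 6240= -18.19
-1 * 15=-15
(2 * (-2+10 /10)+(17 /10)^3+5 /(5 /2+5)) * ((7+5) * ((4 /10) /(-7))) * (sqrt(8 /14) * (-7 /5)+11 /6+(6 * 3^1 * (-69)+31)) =21478 * sqrt(7) /21875+15582289 /5250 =2970.65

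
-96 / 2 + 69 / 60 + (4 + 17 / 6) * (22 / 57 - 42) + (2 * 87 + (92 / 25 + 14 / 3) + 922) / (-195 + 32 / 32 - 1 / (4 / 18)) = -2286271451 / 6788700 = -336.78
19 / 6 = 3.17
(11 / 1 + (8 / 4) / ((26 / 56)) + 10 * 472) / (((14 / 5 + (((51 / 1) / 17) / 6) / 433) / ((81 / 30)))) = 239895423 / 52559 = 4564.31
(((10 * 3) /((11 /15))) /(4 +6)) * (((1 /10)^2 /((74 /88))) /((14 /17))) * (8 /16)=153 /5180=0.03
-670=-670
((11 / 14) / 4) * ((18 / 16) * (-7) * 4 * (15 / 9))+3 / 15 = -809 / 80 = -10.11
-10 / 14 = -5 / 7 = -0.71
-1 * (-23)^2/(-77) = 529/77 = 6.87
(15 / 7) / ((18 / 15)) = 25 / 14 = 1.79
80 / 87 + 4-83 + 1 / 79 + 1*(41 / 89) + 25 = -32179622 / 611697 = -52.61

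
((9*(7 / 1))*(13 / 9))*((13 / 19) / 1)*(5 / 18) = 5915 / 342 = 17.30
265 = 265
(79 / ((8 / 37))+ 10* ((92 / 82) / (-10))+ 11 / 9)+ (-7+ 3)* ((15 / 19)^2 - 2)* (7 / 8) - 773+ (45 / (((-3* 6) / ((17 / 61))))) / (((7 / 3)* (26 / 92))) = -2388476742919 / 5915545272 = -403.76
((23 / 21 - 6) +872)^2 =751854.15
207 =207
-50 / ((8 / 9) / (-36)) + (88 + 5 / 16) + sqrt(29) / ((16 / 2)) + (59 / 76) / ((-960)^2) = 2113.99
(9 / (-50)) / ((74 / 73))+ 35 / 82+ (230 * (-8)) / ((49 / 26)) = -976.08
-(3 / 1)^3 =-27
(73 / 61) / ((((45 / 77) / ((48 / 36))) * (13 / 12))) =89936 / 35685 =2.52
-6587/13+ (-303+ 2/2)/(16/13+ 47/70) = -14974757/22503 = -665.46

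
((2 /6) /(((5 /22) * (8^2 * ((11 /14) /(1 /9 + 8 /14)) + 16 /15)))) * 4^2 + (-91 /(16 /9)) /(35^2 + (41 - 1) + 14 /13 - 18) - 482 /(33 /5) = -170726881433 /2346524400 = -72.76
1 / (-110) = -1 / 110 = -0.01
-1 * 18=-18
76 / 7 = 10.86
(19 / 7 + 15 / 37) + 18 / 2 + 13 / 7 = 3620 / 259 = 13.98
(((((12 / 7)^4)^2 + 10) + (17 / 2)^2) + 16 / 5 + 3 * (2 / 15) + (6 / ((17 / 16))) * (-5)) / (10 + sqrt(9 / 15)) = 1295602317145 / 97413607298 - 259120463429 * sqrt(15) / 974136072980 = 12.27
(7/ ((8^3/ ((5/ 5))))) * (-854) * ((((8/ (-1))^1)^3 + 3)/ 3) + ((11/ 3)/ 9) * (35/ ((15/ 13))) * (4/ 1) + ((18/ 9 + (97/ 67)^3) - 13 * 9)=11964693482321/ 6236621568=1918.46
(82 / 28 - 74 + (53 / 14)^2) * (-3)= 33363 / 196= 170.22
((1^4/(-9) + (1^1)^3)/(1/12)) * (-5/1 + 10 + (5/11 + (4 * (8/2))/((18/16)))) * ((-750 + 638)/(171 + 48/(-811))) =-137.52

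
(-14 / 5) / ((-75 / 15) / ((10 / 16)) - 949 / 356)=4984 / 18985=0.26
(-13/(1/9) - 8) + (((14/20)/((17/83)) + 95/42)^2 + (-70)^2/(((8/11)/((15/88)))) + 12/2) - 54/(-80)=54159187909/50979600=1062.37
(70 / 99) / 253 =70 / 25047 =0.00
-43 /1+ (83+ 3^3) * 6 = 617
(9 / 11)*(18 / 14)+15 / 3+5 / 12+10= 15217 / 924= 16.47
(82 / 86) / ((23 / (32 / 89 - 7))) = -24231 / 88021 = -0.28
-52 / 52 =-1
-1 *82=-82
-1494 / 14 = -747 / 7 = -106.71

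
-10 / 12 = -5 / 6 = -0.83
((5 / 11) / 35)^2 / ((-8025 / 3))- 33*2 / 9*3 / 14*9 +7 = -113286251 / 15860075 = -7.14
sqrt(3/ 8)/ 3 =sqrt(6)/ 12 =0.20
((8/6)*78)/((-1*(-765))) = 104/765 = 0.14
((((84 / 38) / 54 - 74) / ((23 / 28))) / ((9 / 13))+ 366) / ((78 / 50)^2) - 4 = 5004515902 / 53838837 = 92.95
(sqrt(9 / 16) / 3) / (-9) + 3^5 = 8747 / 36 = 242.97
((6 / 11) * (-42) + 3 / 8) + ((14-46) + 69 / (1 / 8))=43777 / 88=497.47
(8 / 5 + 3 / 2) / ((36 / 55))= 341 / 72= 4.74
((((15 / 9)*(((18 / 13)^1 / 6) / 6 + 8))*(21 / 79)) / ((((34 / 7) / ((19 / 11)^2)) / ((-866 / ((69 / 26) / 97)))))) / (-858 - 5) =70580790455 / 879687831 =80.23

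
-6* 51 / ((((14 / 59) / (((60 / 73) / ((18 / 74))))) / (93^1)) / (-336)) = 9939810240 / 73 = 136161784.11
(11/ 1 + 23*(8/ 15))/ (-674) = -349/ 10110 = -0.03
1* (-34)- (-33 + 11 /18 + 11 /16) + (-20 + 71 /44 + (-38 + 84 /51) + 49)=-216445 /26928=-8.04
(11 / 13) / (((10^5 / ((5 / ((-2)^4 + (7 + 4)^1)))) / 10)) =11 / 702000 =0.00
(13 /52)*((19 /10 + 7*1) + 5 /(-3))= 217 /120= 1.81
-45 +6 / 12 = -89 / 2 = -44.50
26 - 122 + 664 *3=1896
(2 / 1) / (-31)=-2 / 31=-0.06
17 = 17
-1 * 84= -84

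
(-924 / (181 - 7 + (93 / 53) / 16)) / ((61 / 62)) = -16193408 / 3002115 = -5.39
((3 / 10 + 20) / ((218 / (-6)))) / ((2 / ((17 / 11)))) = -0.43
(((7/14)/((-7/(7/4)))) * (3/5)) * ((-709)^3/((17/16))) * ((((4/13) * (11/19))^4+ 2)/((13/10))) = 31853442094763878584/822583675901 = 38723649.68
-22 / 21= -1.05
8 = 8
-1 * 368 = -368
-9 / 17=-0.53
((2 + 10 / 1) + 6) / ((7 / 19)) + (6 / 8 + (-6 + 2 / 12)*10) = -733 / 84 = -8.73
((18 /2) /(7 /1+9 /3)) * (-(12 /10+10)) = -10.08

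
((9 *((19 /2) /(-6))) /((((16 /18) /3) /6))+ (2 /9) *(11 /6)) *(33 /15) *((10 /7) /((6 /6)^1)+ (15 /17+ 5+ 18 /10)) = -5775.79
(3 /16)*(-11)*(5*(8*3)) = -495 /2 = -247.50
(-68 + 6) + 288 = 226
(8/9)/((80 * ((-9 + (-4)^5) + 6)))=-1/92430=-0.00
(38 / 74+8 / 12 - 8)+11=464 / 111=4.18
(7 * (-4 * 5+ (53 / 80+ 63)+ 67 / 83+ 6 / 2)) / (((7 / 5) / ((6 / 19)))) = 945597 / 12616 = 74.95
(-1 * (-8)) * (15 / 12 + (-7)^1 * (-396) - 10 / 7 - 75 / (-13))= 2022086 / 91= 22220.73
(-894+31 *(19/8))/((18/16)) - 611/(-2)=-7627/18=-423.72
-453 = -453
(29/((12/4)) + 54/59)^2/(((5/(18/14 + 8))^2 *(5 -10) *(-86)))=592873801/660102030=0.90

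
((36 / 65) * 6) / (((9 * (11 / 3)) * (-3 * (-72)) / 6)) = 2 / 715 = 0.00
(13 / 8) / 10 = 13 / 80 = 0.16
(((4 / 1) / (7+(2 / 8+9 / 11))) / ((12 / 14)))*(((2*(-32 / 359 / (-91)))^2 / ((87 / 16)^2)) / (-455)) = -92274688 / 559207711157393025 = -0.00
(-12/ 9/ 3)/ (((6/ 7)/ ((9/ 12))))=-7/ 18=-0.39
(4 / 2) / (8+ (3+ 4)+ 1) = 1 / 8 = 0.12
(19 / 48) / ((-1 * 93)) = -19 / 4464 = -0.00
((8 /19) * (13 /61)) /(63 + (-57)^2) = 13 /479826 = 0.00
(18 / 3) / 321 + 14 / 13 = 1524 / 1391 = 1.10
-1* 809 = -809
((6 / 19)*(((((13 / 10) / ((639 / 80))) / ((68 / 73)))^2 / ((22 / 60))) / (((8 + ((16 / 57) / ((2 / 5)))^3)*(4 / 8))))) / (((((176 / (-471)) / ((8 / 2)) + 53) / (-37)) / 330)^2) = 410142993310440702000 / 1222168565608926439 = 335.59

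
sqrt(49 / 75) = 0.81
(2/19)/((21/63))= 6/19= 0.32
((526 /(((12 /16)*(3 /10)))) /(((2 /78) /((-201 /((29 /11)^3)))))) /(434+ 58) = -6097923260 /2999847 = -2032.74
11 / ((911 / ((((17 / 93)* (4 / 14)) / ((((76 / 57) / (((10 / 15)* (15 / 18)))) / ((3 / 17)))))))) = 55 / 1186122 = 0.00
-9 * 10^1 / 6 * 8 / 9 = -40 / 3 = -13.33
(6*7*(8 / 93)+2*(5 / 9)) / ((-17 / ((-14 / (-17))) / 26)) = -479752 / 80631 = -5.95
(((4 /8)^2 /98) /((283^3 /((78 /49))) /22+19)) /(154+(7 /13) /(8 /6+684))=5733156 /224002886830268539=0.00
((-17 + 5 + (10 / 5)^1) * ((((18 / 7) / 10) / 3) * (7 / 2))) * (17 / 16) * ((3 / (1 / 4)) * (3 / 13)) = -8.83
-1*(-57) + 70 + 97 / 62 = 7971 / 62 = 128.56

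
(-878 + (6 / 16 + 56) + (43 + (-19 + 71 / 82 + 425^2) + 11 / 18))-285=530013451 / 2952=179543.85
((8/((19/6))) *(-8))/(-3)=128/19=6.74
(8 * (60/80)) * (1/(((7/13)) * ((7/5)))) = 390/49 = 7.96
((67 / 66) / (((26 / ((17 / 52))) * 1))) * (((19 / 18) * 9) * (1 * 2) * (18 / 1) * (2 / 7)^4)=129846 / 4463459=0.03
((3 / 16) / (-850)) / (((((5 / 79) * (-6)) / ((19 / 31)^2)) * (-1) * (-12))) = 28519 / 1568352000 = 0.00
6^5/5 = 7776/5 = 1555.20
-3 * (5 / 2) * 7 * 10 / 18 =-175 / 6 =-29.17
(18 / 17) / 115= 18 / 1955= 0.01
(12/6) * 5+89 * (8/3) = 742/3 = 247.33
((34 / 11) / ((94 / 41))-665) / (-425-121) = 1.22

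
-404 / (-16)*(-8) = -202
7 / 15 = 0.47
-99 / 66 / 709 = -3 / 1418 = -0.00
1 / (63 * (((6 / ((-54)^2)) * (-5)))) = -54 / 35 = -1.54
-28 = -28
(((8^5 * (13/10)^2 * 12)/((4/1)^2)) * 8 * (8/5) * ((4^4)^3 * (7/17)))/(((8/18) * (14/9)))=11288411004469248/2125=5312193413867.88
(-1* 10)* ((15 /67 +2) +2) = -2830 /67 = -42.24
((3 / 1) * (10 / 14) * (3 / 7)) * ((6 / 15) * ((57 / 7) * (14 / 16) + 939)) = 68121 / 196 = 347.56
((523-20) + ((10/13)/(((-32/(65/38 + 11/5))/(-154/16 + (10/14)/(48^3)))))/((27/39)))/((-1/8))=-2136302522237/529514496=-4034.46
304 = 304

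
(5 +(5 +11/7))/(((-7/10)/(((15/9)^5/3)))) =-31250/441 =-70.86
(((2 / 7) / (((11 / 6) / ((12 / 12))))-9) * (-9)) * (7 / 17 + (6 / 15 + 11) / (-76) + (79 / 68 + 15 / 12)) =5571261 / 26180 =212.81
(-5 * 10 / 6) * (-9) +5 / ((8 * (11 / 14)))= 3335 / 44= 75.80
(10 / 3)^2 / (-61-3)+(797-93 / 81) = 343733 / 432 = 795.68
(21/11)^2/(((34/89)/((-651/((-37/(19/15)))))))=161823627/761090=212.62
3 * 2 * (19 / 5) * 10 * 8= 1824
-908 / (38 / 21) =-9534 / 19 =-501.79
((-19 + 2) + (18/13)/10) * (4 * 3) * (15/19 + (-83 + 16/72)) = 12292736/741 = 16589.39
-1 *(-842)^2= -708964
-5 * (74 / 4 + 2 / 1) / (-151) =0.68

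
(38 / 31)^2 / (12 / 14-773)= -10108 / 5194205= -0.00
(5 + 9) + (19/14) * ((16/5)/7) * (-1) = 3278/245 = 13.38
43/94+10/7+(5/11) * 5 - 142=-997695/7238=-137.84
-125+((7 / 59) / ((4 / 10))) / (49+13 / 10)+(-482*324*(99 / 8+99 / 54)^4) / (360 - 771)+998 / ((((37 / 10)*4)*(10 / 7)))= 3578113377004173025 / 231064647168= 15485334.61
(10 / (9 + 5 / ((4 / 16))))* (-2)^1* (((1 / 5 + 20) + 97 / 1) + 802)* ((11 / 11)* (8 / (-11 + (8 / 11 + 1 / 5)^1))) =4044480 / 8033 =503.48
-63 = -63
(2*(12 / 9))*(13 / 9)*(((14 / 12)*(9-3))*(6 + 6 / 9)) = 14560 / 81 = 179.75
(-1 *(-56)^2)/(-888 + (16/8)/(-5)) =3.53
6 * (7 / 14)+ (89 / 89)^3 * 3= 6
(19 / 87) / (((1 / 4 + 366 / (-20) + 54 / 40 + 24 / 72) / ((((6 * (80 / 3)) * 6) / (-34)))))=91200 / 242063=0.38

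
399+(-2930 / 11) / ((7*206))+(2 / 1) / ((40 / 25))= 12691671 / 31724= 400.07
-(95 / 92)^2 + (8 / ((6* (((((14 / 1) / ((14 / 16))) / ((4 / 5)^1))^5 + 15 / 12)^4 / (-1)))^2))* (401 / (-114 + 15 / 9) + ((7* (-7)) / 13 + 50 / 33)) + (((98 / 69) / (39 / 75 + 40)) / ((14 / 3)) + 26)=200499729028972521669407782686276950599549193803175587835758778775524711 / 8038886869127077568225925988264045994843189259887818718067685556250000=24.94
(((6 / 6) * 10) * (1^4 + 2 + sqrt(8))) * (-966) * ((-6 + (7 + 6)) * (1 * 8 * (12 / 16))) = -1217160-811440 * sqrt(2) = -2364709.45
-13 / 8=-1.62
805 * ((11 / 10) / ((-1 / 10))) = -8855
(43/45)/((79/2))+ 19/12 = 22859/14220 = 1.61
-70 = -70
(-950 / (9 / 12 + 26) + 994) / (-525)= -34186 / 18725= -1.83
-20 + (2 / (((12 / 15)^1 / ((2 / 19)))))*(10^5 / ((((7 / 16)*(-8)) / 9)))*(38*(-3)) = 53999860 / 7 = 7714265.71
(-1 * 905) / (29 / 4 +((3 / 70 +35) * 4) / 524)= -16597700 / 137871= -120.39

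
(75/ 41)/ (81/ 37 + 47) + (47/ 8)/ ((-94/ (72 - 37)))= -128365/ 59696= -2.15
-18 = -18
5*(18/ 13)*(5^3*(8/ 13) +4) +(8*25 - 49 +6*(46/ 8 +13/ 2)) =265241/ 338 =784.74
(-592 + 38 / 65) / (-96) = 6407 / 1040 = 6.16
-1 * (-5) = 5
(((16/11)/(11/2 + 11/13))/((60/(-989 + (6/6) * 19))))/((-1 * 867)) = 20176/4720815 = 0.00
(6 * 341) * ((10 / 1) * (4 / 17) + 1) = 6860.12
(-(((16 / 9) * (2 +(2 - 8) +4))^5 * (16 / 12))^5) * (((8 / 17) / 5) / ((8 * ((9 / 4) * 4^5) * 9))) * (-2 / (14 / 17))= 0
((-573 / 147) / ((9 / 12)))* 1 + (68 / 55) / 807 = -5.20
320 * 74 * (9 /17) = 12536.47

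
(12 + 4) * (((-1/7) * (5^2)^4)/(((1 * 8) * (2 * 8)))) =-390625/56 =-6975.45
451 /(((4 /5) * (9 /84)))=15785 /3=5261.67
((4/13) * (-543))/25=-2172/325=-6.68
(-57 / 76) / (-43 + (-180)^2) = -3 / 129428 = -0.00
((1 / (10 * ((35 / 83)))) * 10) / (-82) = -0.03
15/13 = 1.15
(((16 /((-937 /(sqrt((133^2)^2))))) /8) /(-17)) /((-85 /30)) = -212268 /270793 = -0.78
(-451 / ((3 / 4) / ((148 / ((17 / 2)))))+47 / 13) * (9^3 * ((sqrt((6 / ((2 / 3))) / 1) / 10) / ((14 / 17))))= -1011763791 / 364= -2779570.85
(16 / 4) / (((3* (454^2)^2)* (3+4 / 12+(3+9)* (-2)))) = -1 / 658498984568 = -0.00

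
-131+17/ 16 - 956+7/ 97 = -1685263/ 1552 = -1085.87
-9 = -9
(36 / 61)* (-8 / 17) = -288 / 1037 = -0.28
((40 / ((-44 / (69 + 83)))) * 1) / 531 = -1520 / 5841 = -0.26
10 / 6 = 5 / 3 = 1.67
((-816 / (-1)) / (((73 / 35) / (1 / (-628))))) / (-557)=7140 / 6383777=0.00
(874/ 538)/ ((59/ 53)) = 23161/ 15871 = 1.46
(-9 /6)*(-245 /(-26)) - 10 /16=-14.76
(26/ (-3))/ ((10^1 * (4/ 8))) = -26/ 15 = -1.73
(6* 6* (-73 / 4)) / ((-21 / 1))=219 / 7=31.29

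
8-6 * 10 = -52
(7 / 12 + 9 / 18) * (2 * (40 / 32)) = 65 / 24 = 2.71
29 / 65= 0.45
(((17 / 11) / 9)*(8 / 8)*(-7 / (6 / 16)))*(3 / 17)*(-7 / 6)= 196 / 297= 0.66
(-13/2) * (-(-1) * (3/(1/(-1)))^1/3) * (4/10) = 2.60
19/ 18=1.06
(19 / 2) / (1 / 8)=76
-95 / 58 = -1.64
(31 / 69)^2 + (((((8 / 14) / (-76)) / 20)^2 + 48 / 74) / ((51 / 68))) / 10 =898463284519 / 3116041173000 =0.29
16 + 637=653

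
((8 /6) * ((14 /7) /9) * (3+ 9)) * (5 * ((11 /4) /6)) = 220 /27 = 8.15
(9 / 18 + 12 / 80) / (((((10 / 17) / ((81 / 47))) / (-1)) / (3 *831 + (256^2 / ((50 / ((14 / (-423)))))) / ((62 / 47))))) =-34129845711 / 7285000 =-4684.95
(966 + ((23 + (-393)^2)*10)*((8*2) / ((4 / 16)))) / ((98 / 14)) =98863046 / 7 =14123292.29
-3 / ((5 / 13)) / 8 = -39 / 40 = -0.98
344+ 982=1326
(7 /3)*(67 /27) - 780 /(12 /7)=-36386 /81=-449.21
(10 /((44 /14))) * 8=25.45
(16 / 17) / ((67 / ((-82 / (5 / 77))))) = -101024 / 5695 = -17.74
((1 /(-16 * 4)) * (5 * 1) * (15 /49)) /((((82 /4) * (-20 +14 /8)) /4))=75 /293314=0.00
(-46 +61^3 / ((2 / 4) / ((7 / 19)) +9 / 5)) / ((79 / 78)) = 95271024 / 1343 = 70938.96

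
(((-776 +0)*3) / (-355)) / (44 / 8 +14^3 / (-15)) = -13968 / 377933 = -0.04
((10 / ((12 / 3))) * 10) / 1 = 25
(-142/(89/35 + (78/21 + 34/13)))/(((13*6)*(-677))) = 2485/8199147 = 0.00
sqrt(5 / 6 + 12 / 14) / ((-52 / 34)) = -17*sqrt(2982) / 1092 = -0.85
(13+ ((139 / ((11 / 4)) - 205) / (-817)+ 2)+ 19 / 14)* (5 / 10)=2081809 / 251636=8.27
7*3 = 21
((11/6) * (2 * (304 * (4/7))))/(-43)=-13376/903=-14.81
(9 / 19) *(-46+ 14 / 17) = -6912 / 323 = -21.40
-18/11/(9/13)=-26/11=-2.36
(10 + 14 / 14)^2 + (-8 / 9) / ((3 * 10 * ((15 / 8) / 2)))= 244961 / 2025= 120.97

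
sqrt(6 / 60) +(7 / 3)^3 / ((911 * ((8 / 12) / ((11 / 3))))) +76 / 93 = sqrt(10) / 10 +1363211 / 1525014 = 1.21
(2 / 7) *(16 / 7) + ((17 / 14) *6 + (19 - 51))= -1179 / 49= -24.06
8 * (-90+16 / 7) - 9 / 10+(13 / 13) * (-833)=-107493 / 70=-1535.61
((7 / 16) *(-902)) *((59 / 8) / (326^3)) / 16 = -186263 / 35477479424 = -0.00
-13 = -13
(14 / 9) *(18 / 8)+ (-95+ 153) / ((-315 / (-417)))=16859 / 210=80.28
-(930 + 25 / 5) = -935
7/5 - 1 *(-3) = 22/5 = 4.40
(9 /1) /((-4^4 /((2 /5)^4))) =-9 /10000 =-0.00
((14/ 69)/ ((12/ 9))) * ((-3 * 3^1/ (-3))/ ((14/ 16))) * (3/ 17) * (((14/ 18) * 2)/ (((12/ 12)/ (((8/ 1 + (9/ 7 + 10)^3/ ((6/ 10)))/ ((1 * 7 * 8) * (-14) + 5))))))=-19787416/ 44774583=-0.44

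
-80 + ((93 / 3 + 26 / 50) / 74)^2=-68294764 / 855625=-79.82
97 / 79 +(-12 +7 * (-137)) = -76612 / 79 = -969.77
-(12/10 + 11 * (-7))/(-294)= -379/1470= -0.26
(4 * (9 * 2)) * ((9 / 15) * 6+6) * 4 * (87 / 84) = 100224 / 35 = 2863.54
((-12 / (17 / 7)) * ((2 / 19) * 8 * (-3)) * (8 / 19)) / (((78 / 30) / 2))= 322560 / 79781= 4.04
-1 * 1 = -1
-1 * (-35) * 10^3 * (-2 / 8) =-8750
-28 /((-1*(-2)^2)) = 7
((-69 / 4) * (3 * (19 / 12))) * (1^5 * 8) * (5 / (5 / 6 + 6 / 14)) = -137655 / 53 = -2597.26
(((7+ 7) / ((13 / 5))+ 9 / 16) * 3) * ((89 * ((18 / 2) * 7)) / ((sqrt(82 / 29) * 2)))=20807577 * sqrt(2378) / 34112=29745.43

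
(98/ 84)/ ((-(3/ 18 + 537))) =-7/ 3223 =-0.00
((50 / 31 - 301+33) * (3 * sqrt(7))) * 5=-123870 * sqrt(7) / 31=-10571.91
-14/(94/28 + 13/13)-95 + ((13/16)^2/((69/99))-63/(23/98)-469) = -299797787/359168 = -834.70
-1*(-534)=534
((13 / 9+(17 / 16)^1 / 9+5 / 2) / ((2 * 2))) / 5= 0.20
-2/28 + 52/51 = 677/714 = 0.95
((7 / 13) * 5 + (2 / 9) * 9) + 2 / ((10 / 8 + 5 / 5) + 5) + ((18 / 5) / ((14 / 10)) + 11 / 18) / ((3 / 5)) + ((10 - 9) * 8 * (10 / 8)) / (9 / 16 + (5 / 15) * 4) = 2215559 / 142506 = 15.55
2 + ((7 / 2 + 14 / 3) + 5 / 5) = 67 / 6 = 11.17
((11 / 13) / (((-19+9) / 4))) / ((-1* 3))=22 / 195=0.11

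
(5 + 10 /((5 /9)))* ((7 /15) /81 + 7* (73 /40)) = 2857267 /9720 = 293.96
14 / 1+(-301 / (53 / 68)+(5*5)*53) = 50499 / 53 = 952.81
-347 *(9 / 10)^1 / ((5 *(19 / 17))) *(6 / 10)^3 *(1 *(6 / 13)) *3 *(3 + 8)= -141912243 / 771875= -183.85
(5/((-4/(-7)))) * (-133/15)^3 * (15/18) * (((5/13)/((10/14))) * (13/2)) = -115279213/6480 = -17790.00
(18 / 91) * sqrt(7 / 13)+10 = 18 * sqrt(91) / 1183+10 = 10.15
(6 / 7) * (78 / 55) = 468 / 385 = 1.22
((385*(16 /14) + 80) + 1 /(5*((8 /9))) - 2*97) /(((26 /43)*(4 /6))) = 1683321 /2080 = 809.29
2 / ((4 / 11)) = 11 / 2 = 5.50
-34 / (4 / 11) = -187 / 2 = -93.50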